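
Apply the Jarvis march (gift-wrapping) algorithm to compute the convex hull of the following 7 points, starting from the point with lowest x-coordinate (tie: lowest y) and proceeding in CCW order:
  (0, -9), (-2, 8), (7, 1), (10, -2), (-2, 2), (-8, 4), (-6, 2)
Hull (CCW) = [(-8, 4), (0, -9), (10, -2), (7, 1), (-2, 8)]

Jarvis march: at each step, from the current hull vertex p, select the next vertex q as the point such that every other point lies strictly to the left of (or on) the directed line p → q. (Equivalently: for every other point r, the cross product (q − p) × (r − p) ≥ 0.)
Starting point (lowest x, tie lowest y): (-8, 4). Wrap until returning to start. Resulting hull: (-8, 4), (0, -9), (10, -2), (7, 1), (-2, 8).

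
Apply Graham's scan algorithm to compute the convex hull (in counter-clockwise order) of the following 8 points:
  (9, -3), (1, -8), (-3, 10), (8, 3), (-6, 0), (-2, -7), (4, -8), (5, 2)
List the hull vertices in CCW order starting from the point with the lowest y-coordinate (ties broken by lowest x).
Hull (CCW) = [(1, -8), (4, -8), (9, -3), (8, 3), (-3, 10), (-6, 0), (-2, -7)]

Graham scan procedure:
  1. Find the pivot p₀ = point with lowest y (tie → lowest x): (1, -8).
  2. Sort the remaining points by polar angle around p₀.
  3. Walk through sorted points, maintaining a stack; pop the top while the last three entries make a non-left turn (cross product ≤ 0).
  4. Final stack is the convex hull in CCW order: (1, -8), (4, -8), (9, -3), (8, 3), (-3, 10), (-6, 0), (-2, -7).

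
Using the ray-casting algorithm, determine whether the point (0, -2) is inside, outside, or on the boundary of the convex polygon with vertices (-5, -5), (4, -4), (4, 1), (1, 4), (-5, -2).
The point (0, -2) lies strictly inside the polygon

Cast a horizontal ray to the right from the query point and count how many polygon edges it crosses (each edge strictly once or zero times, handled with the usual half-open convention). 
Parity of crossings → odd ⇒ inside.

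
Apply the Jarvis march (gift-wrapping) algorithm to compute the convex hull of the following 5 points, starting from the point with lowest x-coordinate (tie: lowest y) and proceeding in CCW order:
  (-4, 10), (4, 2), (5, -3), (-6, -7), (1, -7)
Hull (CCW) = [(-6, -7), (1, -7), (5, -3), (4, 2), (-4, 10)]

Jarvis march: at each step, from the current hull vertex p, select the next vertex q as the point such that every other point lies strictly to the left of (or on) the directed line p → q. (Equivalently: for every other point r, the cross product (q − p) × (r − p) ≥ 0.)
Starting point (lowest x, tie lowest y): (-6, -7). Wrap until returning to start. Resulting hull: (-6, -7), (1, -7), (5, -3), (4, 2), (-4, 10).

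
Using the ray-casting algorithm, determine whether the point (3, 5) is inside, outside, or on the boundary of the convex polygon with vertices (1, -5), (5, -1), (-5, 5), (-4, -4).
The point (3, 5) lies strictly outside the polygon

Cast a horizontal ray to the right from the query point and count how many polygon edges it crosses (each edge strictly once or zero times, handled with the usual half-open convention). 
Parity of crossings → even ⇒ outside.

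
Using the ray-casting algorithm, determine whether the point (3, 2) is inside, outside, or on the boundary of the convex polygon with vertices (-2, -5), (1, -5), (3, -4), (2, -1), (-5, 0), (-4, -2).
The point (3, 2) lies strictly outside the polygon

Cast a horizontal ray to the right from the query point and count how many polygon edges it crosses (each edge strictly once or zero times, handled with the usual half-open convention). 
Parity of crossings → even ⇒ outside.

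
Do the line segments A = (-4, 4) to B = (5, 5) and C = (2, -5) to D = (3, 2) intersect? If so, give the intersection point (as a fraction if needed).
No (intersection of containing lines falls outside at least one segment)

Parametrize and solve: t = 51/62, s = 87/62. At least one of these is outside [0, 1], so the segments do not intersect.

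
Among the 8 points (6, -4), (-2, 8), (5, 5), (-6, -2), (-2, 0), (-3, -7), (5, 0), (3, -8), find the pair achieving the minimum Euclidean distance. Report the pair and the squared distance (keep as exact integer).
Pair = ((6, -4), (5, 0)); squared distance = 17

Compute all C(8, 2) = 28 pairwise squared distances (x_i − x_j)² + (y_i − y_j)². The minimum is 17, attained by the pair ((6, -4), (5, 0)).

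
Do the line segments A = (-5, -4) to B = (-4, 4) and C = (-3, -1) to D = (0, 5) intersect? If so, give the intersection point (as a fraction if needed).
No (intersection of containing lines falls outside at least one segment)

Parametrize and solve: t = -1/6, s = -13/18. At least one of these is outside [0, 1], so the segments do not intersect.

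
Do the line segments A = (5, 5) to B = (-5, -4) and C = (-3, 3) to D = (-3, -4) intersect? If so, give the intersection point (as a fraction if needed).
Yes; intersection at (-3, -11/5) (t = 4/5 on AB, s = 26/35 on CD)

Parametrize AB as A + t(B − A) = (5 + -10 t, 5 + -9 t) and CD as C + s(D − C) = (-3 + 0 s, 3 + -7 s). Solve the linear system for (t, s). Determinant = -70 ≠ 0, so a unique intersection of the containing lines exists. Solution: t = 4/5, s = 26/35 — both in [0, 1], so the segments cross. Intersection point: (-3, -11/5).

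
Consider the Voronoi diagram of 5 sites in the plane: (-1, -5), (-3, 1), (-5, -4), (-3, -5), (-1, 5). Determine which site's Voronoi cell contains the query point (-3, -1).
Nearest site = (-3, 1)

The Voronoi cell of site s contains exactly those query points closer to s than to any other site. Compute squared distances from q = (-3, -1) to each site:
  (-3 − -3)² + (1 − -1)² = 4
  (-5 − -3)² + (-4 − -1)² = 13
  (-3 − -3)² + (-5 − -1)² = 16
  (-1 − -3)² + (-5 − -1)² = 20
  (-1 − -3)² + (5 − -1)² = 40
Minimum is attained by (-3, 1), so q lies in its Voronoi cell.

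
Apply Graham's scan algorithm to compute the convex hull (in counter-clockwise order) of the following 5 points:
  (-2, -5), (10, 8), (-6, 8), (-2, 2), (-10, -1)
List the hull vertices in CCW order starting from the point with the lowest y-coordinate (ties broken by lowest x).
Hull (CCW) = [(-2, -5), (10, 8), (-6, 8), (-10, -1)]

Graham scan procedure:
  1. Find the pivot p₀ = point with lowest y (tie → lowest x): (-2, -5).
  2. Sort the remaining points by polar angle around p₀.
  3. Walk through sorted points, maintaining a stack; pop the top while the last three entries make a non-left turn (cross product ≤ 0).
  4. Final stack is the convex hull in CCW order: (-2, -5), (10, 8), (-6, 8), (-10, -1).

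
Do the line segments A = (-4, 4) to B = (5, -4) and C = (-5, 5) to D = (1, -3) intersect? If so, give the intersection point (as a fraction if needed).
No (intersection of containing lines falls outside at least one segment)

Parametrize and solve: t = -1/12, s = 1/24. At least one of these is outside [0, 1], so the segments do not intersect.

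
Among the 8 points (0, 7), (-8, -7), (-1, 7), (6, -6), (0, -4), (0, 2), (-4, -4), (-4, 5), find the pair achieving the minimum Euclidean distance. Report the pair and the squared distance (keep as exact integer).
Pair = ((0, 7), (-1, 7)); squared distance = 1

Compute all C(8, 2) = 28 pairwise squared distances (x_i − x_j)² + (y_i − y_j)². The minimum is 1, attained by the pair ((0, 7), (-1, 7)).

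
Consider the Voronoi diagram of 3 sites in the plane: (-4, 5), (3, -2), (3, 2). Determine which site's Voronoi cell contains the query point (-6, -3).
Nearest site = (-4, 5)

The Voronoi cell of site s contains exactly those query points closer to s than to any other site. Compute squared distances from q = (-6, -3) to each site:
  (-4 − -6)² + (5 − -3)² = 68
  (3 − -6)² + (-2 − -3)² = 82
  (3 − -6)² + (2 − -3)² = 106
Minimum is attained by (-4, 5), so q lies in its Voronoi cell.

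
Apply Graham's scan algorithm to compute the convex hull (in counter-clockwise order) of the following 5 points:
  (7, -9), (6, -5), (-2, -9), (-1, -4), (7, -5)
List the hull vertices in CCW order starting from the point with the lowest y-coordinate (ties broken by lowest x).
Hull (CCW) = [(-2, -9), (7, -9), (7, -5), (-1, -4)]

Graham scan procedure:
  1. Find the pivot p₀ = point with lowest y (tie → lowest x): (-2, -9).
  2. Sort the remaining points by polar angle around p₀.
  3. Walk through sorted points, maintaining a stack; pop the top while the last three entries make a non-left turn (cross product ≤ 0).
  4. Final stack is the convex hull in CCW order: (-2, -9), (7, -9), (7, -5), (-1, -4).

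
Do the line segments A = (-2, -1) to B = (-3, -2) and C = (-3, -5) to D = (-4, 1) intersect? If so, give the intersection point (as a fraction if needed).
No (intersection of containing lines falls outside at least one segment)

Parametrize and solve: t = 10/7, s = 3/7. At least one of these is outside [0, 1], so the segments do not intersect.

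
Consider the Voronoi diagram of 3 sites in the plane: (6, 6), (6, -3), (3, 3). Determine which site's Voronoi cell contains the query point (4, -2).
Nearest site = (6, -3)

The Voronoi cell of site s contains exactly those query points closer to s than to any other site. Compute squared distances from q = (4, -2) to each site:
  (6 − 4)² + (-3 − -2)² = 5
  (3 − 4)² + (3 − -2)² = 26
  (6 − 4)² + (6 − -2)² = 68
Minimum is attained by (6, -3), so q lies in its Voronoi cell.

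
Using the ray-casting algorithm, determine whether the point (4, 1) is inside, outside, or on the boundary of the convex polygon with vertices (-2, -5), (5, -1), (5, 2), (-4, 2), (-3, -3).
The point (4, 1) lies strictly inside the polygon

Cast a horizontal ray to the right from the query point and count how many polygon edges it crosses (each edge strictly once or zero times, handled with the usual half-open convention). 
Parity of crossings → odd ⇒ inside.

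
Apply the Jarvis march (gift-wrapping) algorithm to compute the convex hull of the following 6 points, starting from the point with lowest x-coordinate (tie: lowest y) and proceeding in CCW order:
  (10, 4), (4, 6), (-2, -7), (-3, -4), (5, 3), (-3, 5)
Hull (CCW) = [(-3, -4), (-2, -7), (10, 4), (4, 6), (-3, 5)]

Jarvis march: at each step, from the current hull vertex p, select the next vertex q as the point such that every other point lies strictly to the left of (or on) the directed line p → q. (Equivalently: for every other point r, the cross product (q − p) × (r − p) ≥ 0.)
Starting point (lowest x, tie lowest y): (-3, -4). Wrap until returning to start. Resulting hull: (-3, -4), (-2, -7), (10, 4), (4, 6), (-3, 5).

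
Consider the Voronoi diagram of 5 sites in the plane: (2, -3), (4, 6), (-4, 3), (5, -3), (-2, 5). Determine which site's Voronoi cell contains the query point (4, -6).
Nearest site = (5, -3)

The Voronoi cell of site s contains exactly those query points closer to s than to any other site. Compute squared distances from q = (4, -6) to each site:
  (5 − 4)² + (-3 − -6)² = 10
  (2 − 4)² + (-3 − -6)² = 13
  (4 − 4)² + (6 − -6)² = 144
  (-4 − 4)² + (3 − -6)² = 145
  (-2 − 4)² + (5 − -6)² = 157
Minimum is attained by (5, -3), so q lies in its Voronoi cell.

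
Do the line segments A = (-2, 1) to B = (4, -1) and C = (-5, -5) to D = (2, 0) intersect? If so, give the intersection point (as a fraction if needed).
Yes; intersection at (37/22, -5/22) (t = 27/44 on AB, s = 21/22 on CD)

Parametrize AB as A + t(B − A) = (-2 + 6 t, 1 + -2 t) and CD as C + s(D − C) = (-5 + 7 s, -5 + 5 s). Solve the linear system for (t, s). Determinant = -44 ≠ 0, so a unique intersection of the containing lines exists. Solution: t = 27/44, s = 21/22 — both in [0, 1], so the segments cross. Intersection point: (37/22, -5/22).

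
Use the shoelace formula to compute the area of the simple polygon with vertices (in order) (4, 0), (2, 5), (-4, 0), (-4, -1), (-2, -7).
Area = 49

Shoelace formula: Area = (1/2) |Σ_i (x_i · y_{i+1} − x_{i+1} · y_i)| (indices mod n). Compute each cross term:
  (4)(5) − (2)(0) = 20
  (2)(0) − (-4)(5) = 20
  (-4)(-1) − (-4)(0) = 4
  (-4)(-7) − (-2)(-1) = 26
  (-2)(0) − (4)(-7) = 28
Sum = 98, so (signed) Area = 98/2 = 49, |Area| = 49.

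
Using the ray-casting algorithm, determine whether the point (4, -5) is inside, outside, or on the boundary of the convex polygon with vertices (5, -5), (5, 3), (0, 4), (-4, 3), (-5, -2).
The point (4, -5) lies strictly outside the polygon

Cast a horizontal ray to the right from the query point and count how many polygon edges it crosses (each edge strictly once or zero times, handled with the usual half-open convention). 
Parity of crossings → even ⇒ outside.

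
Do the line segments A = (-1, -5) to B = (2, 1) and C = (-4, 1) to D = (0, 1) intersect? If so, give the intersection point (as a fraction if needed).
No (intersection of containing lines falls outside at least one segment)

Parametrize and solve: t = 1, s = 3/2. At least one of these is outside [0, 1], so the segments do not intersect.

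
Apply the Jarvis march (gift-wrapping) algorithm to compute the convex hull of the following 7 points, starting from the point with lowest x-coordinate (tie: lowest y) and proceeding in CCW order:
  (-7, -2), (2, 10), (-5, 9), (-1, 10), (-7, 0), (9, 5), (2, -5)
Hull (CCW) = [(-7, -2), (2, -5), (9, 5), (2, 10), (-1, 10), (-5, 9), (-7, 0)]

Jarvis march: at each step, from the current hull vertex p, select the next vertex q as the point such that every other point lies strictly to the left of (or on) the directed line p → q. (Equivalently: for every other point r, the cross product (q − p) × (r − p) ≥ 0.)
Starting point (lowest x, tie lowest y): (-7, -2). Wrap until returning to start. Resulting hull: (-7, -2), (2, -5), (9, 5), (2, 10), (-1, 10), (-5, 9), (-7, 0).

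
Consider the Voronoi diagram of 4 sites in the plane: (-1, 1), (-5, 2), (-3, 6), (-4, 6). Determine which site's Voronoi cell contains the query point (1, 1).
Nearest site = (-1, 1)

The Voronoi cell of site s contains exactly those query points closer to s than to any other site. Compute squared distances from q = (1, 1) to each site:
  (-1 − 1)² + (1 − 1)² = 4
  (-5 − 1)² + (2 − 1)² = 37
  (-3 − 1)² + (6 − 1)² = 41
  (-4 − 1)² + (6 − 1)² = 50
Minimum is attained by (-1, 1), so q lies in its Voronoi cell.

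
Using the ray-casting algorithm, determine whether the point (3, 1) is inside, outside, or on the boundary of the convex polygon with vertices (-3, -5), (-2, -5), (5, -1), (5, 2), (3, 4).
The point (3, 1) lies strictly inside the polygon

Cast a horizontal ray to the right from the query point and count how many polygon edges it crosses (each edge strictly once or zero times, handled with the usual half-open convention). 
Parity of crossings → odd ⇒ inside.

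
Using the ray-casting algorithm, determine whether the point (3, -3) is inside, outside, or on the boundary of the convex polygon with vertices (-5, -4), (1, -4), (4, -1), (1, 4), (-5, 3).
The point (3, -3) lies strictly outside the polygon

Cast a horizontal ray to the right from the query point and count how many polygon edges it crosses (each edge strictly once or zero times, handled with the usual half-open convention). 
Parity of crossings → even ⇒ outside.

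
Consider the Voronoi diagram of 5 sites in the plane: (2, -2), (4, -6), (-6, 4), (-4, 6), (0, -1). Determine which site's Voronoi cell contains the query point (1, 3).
Nearest site = (0, -1)

The Voronoi cell of site s contains exactly those query points closer to s than to any other site. Compute squared distances from q = (1, 3) to each site:
  (0 − 1)² + (-1 − 3)² = 17
  (2 − 1)² + (-2 − 3)² = 26
  (-4 − 1)² + (6 − 3)² = 34
  (-6 − 1)² + (4 − 3)² = 50
  (4 − 1)² + (-6 − 3)² = 90
Minimum is attained by (0, -1), so q lies in its Voronoi cell.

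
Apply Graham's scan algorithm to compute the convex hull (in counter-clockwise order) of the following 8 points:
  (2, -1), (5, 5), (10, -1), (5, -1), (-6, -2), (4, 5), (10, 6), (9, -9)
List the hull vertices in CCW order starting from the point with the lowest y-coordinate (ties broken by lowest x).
Hull (CCW) = [(9, -9), (10, -1), (10, 6), (4, 5), (-6, -2)]

Graham scan procedure:
  1. Find the pivot p₀ = point with lowest y (tie → lowest x): (9, -9).
  2. Sort the remaining points by polar angle around p₀.
  3. Walk through sorted points, maintaining a stack; pop the top while the last three entries make a non-left turn (cross product ≤ 0).
  4. Final stack is the convex hull in CCW order: (9, -9), (10, -1), (10, 6), (4, 5), (-6, -2).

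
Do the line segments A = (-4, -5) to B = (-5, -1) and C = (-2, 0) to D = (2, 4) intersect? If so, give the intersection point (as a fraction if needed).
No (intersection of containing lines falls outside at least one segment)

Parametrize and solve: t = 3/5, s = -13/20. At least one of these is outside [0, 1], so the segments do not intersect.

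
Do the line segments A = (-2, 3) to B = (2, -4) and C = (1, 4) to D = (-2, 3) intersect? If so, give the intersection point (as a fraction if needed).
Yes; intersection at (-2, 3) (t = 0 on AB, s = 1 on CD)

Parametrize AB as A + t(B − A) = (-2 + 4 t, 3 + -7 t) and CD as C + s(D − C) = (1 + -3 s, 4 + -1 s). Solve the linear system for (t, s). Determinant = 25 ≠ 0, so a unique intersection of the containing lines exists. Solution: t = 0, s = 1 — both in [0, 1], so the segments cross. Intersection point: (-2, 3).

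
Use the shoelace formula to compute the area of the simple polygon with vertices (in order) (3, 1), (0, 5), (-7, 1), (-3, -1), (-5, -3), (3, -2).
Area = 46

Shoelace formula: Area = (1/2) |Σ_i (x_i · y_{i+1} − x_{i+1} · y_i)| (indices mod n). Compute each cross term:
  (3)(5) − (0)(1) = 15
  (0)(1) − (-7)(5) = 35
  (-7)(-1) − (-3)(1) = 10
  (-3)(-3) − (-5)(-1) = 4
  (-5)(-2) − (3)(-3) = 19
  (3)(1) − (3)(-2) = 9
Sum = 92, so (signed) Area = 92/2 = 46, |Area| = 46.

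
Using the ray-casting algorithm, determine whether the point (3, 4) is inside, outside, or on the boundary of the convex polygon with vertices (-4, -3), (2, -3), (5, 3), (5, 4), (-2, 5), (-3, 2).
The point (3, 4) lies strictly inside the polygon

Cast a horizontal ray to the right from the query point and count how many polygon edges it crosses (each edge strictly once or zero times, handled with the usual half-open convention). 
Parity of crossings → odd ⇒ inside.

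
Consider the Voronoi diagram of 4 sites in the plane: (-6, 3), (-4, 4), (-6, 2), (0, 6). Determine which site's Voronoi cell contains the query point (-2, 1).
Nearest site = (-4, 4)

The Voronoi cell of site s contains exactly those query points closer to s than to any other site. Compute squared distances from q = (-2, 1) to each site:
  (-4 − -2)² + (4 − 1)² = 13
  (-6 − -2)² + (2 − 1)² = 17
  (-6 − -2)² + (3 − 1)² = 20
  (0 − -2)² + (6 − 1)² = 29
Minimum is attained by (-4, 4), so q lies in its Voronoi cell.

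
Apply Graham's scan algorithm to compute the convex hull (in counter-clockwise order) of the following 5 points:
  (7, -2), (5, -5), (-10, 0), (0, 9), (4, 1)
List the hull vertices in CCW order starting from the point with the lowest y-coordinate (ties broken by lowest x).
Hull (CCW) = [(5, -5), (7, -2), (0, 9), (-10, 0)]

Graham scan procedure:
  1. Find the pivot p₀ = point with lowest y (tie → lowest x): (5, -5).
  2. Sort the remaining points by polar angle around p₀.
  3. Walk through sorted points, maintaining a stack; pop the top while the last three entries make a non-left turn (cross product ≤ 0).
  4. Final stack is the convex hull in CCW order: (5, -5), (7, -2), (0, 9), (-10, 0).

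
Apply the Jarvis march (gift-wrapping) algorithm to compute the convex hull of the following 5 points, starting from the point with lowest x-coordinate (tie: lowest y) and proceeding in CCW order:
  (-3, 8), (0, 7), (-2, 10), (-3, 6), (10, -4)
Hull (CCW) = [(-3, 6), (10, -4), (-2, 10), (-3, 8)]

Jarvis march: at each step, from the current hull vertex p, select the next vertex q as the point such that every other point lies strictly to the left of (or on) the directed line p → q. (Equivalently: for every other point r, the cross product (q − p) × (r − p) ≥ 0.)
Starting point (lowest x, tie lowest y): (-3, 6). Wrap until returning to start. Resulting hull: (-3, 6), (10, -4), (-2, 10), (-3, 8).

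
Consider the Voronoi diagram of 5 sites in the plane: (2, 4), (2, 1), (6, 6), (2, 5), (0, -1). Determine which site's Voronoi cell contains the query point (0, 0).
Nearest site = (0, -1)

The Voronoi cell of site s contains exactly those query points closer to s than to any other site. Compute squared distances from q = (0, 0) to each site:
  (0 − 0)² + (-1 − 0)² = 1
  (2 − 0)² + (1 − 0)² = 5
  (2 − 0)² + (4 − 0)² = 20
  (2 − 0)² + (5 − 0)² = 29
  (6 − 0)² + (6 − 0)² = 72
Minimum is attained by (0, -1), so q lies in its Voronoi cell.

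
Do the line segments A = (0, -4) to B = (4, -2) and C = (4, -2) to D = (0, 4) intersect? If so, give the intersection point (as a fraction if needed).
Yes; intersection at (4, -2) (t = 1 on AB, s = 0 on CD)

Parametrize AB as A + t(B − A) = (0 + 4 t, -4 + 2 t) and CD as C + s(D − C) = (4 + -4 s, -2 + 6 s). Solve the linear system for (t, s). Determinant = -32 ≠ 0, so a unique intersection of the containing lines exists. Solution: t = 1, s = 0 — both in [0, 1], so the segments cross. Intersection point: (4, -2).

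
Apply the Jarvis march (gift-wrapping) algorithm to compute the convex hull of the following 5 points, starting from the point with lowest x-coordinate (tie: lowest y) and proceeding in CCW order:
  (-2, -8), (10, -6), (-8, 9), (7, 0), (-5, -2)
Hull (CCW) = [(-8, 9), (-5, -2), (-2, -8), (10, -6), (7, 0)]

Jarvis march: at each step, from the current hull vertex p, select the next vertex q as the point such that every other point lies strictly to the left of (or on) the directed line p → q. (Equivalently: for every other point r, the cross product (q − p) × (r − p) ≥ 0.)
Starting point (lowest x, tie lowest y): (-8, 9). Wrap until returning to start. Resulting hull: (-8, 9), (-5, -2), (-2, -8), (10, -6), (7, 0).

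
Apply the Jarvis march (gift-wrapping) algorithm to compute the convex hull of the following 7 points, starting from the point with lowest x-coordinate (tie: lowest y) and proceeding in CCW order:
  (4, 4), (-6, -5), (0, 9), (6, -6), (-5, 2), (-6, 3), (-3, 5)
Hull (CCW) = [(-6, -5), (6, -6), (4, 4), (0, 9), (-6, 3)]

Jarvis march: at each step, from the current hull vertex p, select the next vertex q as the point such that every other point lies strictly to the left of (or on) the directed line p → q. (Equivalently: for every other point r, the cross product (q − p) × (r − p) ≥ 0.)
Starting point (lowest x, tie lowest y): (-6, -5). Wrap until returning to start. Resulting hull: (-6, -5), (6, -6), (4, 4), (0, 9), (-6, 3).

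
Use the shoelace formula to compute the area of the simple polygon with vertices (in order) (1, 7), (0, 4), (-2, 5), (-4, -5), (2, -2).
Area = 38

Shoelace formula: Area = (1/2) |Σ_i (x_i · y_{i+1} − x_{i+1} · y_i)| (indices mod n). Compute each cross term:
  (1)(4) − (0)(7) = 4
  (0)(5) − (-2)(4) = 8
  (-2)(-5) − (-4)(5) = 30
  (-4)(-2) − (2)(-5) = 18
  (2)(7) − (1)(-2) = 16
Sum = 76, so (signed) Area = 76/2 = 38, |Area| = 38.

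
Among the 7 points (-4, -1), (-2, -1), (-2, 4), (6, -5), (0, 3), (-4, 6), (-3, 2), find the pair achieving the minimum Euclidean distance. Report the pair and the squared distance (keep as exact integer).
Pair = ((-4, -1), (-2, -1)); squared distance = 4

Compute all C(7, 2) = 21 pairwise squared distances (x_i − x_j)² + (y_i − y_j)². The minimum is 4, attained by the pair ((-4, -1), (-2, -1)).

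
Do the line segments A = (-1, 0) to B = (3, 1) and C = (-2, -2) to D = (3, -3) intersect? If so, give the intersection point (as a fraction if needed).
No (intersection of containing lines falls outside at least one segment)

Parametrize and solve: t = -11/9, s = -7/9. At least one of these is outside [0, 1], so the segments do not intersect.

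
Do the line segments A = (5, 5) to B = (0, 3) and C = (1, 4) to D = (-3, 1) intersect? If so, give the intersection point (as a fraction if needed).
No (intersection of containing lines falls outside at least one segment)

Parametrize and solve: t = 8/7, s = 3/7. At least one of these is outside [0, 1], so the segments do not intersect.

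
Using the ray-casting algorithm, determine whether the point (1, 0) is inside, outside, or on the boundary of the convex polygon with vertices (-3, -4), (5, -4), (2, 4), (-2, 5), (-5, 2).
The point (1, 0) lies strictly inside the polygon

Cast a horizontal ray to the right from the query point and count how many polygon edges it crosses (each edge strictly once or zero times, handled with the usual half-open convention). 
Parity of crossings → odd ⇒ inside.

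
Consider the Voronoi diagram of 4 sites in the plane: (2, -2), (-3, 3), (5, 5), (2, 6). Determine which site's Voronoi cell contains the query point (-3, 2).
Nearest site = (-3, 3)

The Voronoi cell of site s contains exactly those query points closer to s than to any other site. Compute squared distances from q = (-3, 2) to each site:
  (-3 − -3)² + (3 − 2)² = 1
  (2 − -3)² + (-2 − 2)² = 41
  (2 − -3)² + (6 − 2)² = 41
  (5 − -3)² + (5 − 2)² = 73
Minimum is attained by (-3, 3), so q lies in its Voronoi cell.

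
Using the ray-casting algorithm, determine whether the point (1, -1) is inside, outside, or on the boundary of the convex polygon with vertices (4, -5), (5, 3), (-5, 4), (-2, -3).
The point (1, -1) lies strictly inside the polygon

Cast a horizontal ray to the right from the query point and count how many polygon edges it crosses (each edge strictly once or zero times, handled with the usual half-open convention). 
Parity of crossings → odd ⇒ inside.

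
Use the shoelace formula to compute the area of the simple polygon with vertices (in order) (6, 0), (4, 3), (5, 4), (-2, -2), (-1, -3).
Area = 39/2

Shoelace formula: Area = (1/2) |Σ_i (x_i · y_{i+1} − x_{i+1} · y_i)| (indices mod n). Compute each cross term:
  (6)(3) − (4)(0) = 18
  (4)(4) − (5)(3) = 1
  (5)(-2) − (-2)(4) = -2
  (-2)(-3) − (-1)(-2) = 4
  (-1)(0) − (6)(-3) = 18
Sum = 39, so (signed) Area = 39/2 = 39/2, |Area| = 39/2.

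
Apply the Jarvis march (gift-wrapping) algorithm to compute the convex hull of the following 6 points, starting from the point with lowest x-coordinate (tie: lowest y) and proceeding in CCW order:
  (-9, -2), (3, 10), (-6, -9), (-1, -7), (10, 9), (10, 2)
Hull (CCW) = [(-9, -2), (-6, -9), (-1, -7), (10, 2), (10, 9), (3, 10)]

Jarvis march: at each step, from the current hull vertex p, select the next vertex q as the point such that every other point lies strictly to the left of (or on) the directed line p → q. (Equivalently: for every other point r, the cross product (q − p) × (r − p) ≥ 0.)
Starting point (lowest x, tie lowest y): (-9, -2). Wrap until returning to start. Resulting hull: (-9, -2), (-6, -9), (-1, -7), (10, 2), (10, 9), (3, 10).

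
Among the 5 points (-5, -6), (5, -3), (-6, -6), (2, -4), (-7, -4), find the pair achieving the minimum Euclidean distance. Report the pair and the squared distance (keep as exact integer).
Pair = ((-5, -6), (-6, -6)); squared distance = 1

Compute all C(5, 2) = 10 pairwise squared distances (x_i − x_j)² + (y_i − y_j)². The minimum is 1, attained by the pair ((-5, -6), (-6, -6)).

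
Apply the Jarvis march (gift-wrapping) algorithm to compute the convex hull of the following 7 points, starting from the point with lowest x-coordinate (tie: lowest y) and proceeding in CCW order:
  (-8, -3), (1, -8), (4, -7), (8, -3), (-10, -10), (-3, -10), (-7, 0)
Hull (CCW) = [(-10, -10), (-3, -10), (4, -7), (8, -3), (-7, 0), (-8, -3)]

Jarvis march: at each step, from the current hull vertex p, select the next vertex q as the point such that every other point lies strictly to the left of (or on) the directed line p → q. (Equivalently: for every other point r, the cross product (q − p) × (r − p) ≥ 0.)
Starting point (lowest x, tie lowest y): (-10, -10). Wrap until returning to start. Resulting hull: (-10, -10), (-3, -10), (4, -7), (8, -3), (-7, 0), (-8, -3).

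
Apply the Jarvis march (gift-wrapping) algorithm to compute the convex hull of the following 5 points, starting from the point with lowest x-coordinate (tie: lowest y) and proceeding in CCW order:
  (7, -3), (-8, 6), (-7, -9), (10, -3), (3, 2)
Hull (CCW) = [(-8, 6), (-7, -9), (10, -3), (3, 2)]

Jarvis march: at each step, from the current hull vertex p, select the next vertex q as the point such that every other point lies strictly to the left of (or on) the directed line p → q. (Equivalently: for every other point r, the cross product (q − p) × (r − p) ≥ 0.)
Starting point (lowest x, tie lowest y): (-8, 6). Wrap until returning to start. Resulting hull: (-8, 6), (-7, -9), (10, -3), (3, 2).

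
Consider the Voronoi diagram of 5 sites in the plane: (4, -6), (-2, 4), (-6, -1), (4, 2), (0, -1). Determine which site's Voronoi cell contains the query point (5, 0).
Nearest site = (4, 2)

The Voronoi cell of site s contains exactly those query points closer to s than to any other site. Compute squared distances from q = (5, 0) to each site:
  (4 − 5)² + (2 − 0)² = 5
  (0 − 5)² + (-1 − 0)² = 26
  (4 − 5)² + (-6 − 0)² = 37
  (-2 − 5)² + (4 − 0)² = 65
  (-6 − 5)² + (-1 − 0)² = 122
Minimum is attained by (4, 2), so q lies in its Voronoi cell.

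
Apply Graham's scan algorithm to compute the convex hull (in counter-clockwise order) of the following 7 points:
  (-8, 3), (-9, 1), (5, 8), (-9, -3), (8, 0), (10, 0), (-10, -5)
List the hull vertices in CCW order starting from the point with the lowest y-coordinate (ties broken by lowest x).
Hull (CCW) = [(-10, -5), (10, 0), (5, 8), (-8, 3), (-9, 1)]

Graham scan procedure:
  1. Find the pivot p₀ = point with lowest y (tie → lowest x): (-10, -5).
  2. Sort the remaining points by polar angle around p₀.
  3. Walk through sorted points, maintaining a stack; pop the top while the last three entries make a non-left turn (cross product ≤ 0).
  4. Final stack is the convex hull in CCW order: (-10, -5), (10, 0), (5, 8), (-8, 3), (-9, 1).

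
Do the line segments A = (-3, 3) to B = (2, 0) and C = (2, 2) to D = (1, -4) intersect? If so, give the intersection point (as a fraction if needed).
Yes; intersection at (56/33, 2/11) (t = 31/33 on AB, s = 10/33 on CD)

Parametrize AB as A + t(B − A) = (-3 + 5 t, 3 + -3 t) and CD as C + s(D − C) = (2 + -1 s, 2 + -6 s). Solve the linear system for (t, s). Determinant = 33 ≠ 0, so a unique intersection of the containing lines exists. Solution: t = 31/33, s = 10/33 — both in [0, 1], so the segments cross. Intersection point: (56/33, 2/11).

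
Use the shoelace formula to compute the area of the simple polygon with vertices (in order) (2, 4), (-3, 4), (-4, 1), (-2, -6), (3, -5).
Area = 109/2

Shoelace formula: Area = (1/2) |Σ_i (x_i · y_{i+1} − x_{i+1} · y_i)| (indices mod n). Compute each cross term:
  (2)(4) − (-3)(4) = 20
  (-3)(1) − (-4)(4) = 13
  (-4)(-6) − (-2)(1) = 26
  (-2)(-5) − (3)(-6) = 28
  (3)(4) − (2)(-5) = 22
Sum = 109, so (signed) Area = 109/2 = 109/2, |Area| = 109/2.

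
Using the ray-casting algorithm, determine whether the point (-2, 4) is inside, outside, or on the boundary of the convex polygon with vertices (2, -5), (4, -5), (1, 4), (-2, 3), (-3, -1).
The point (-2, 4) lies strictly outside the polygon

Cast a horizontal ray to the right from the query point and count how many polygon edges it crosses (each edge strictly once or zero times, handled with the usual half-open convention). 
Parity of crossings → even ⇒ outside.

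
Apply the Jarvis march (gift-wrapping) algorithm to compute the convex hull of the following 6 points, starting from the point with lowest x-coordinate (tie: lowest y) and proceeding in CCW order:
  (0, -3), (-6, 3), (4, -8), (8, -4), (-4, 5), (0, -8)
Hull (CCW) = [(-6, 3), (0, -8), (4, -8), (8, -4), (-4, 5)]

Jarvis march: at each step, from the current hull vertex p, select the next vertex q as the point such that every other point lies strictly to the left of (or on) the directed line p → q. (Equivalently: for every other point r, the cross product (q − p) × (r − p) ≥ 0.)
Starting point (lowest x, tie lowest y): (-6, 3). Wrap until returning to start. Resulting hull: (-6, 3), (0, -8), (4, -8), (8, -4), (-4, 5).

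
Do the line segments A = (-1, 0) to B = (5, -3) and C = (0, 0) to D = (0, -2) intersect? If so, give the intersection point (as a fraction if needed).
Yes; intersection at (0, -1/2) (t = 1/6 on AB, s = 1/4 on CD)

Parametrize AB as A + t(B − A) = (-1 + 6 t, 0 + -3 t) and CD as C + s(D − C) = (0 + 0 s, 0 + -2 s). Solve the linear system for (t, s). Determinant = 12 ≠ 0, so a unique intersection of the containing lines exists. Solution: t = 1/6, s = 1/4 — both in [0, 1], so the segments cross. Intersection point: (0, -1/2).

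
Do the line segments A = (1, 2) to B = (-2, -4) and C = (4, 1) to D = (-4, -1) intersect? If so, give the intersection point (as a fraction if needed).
Yes; intersection at (0, 0) (t = 1/3 on AB, s = 1/2 on CD)

Parametrize AB as A + t(B − A) = (1 + -3 t, 2 + -6 t) and CD as C + s(D − C) = (4 + -8 s, 1 + -2 s). Solve the linear system for (t, s). Determinant = 42 ≠ 0, so a unique intersection of the containing lines exists. Solution: t = 1/3, s = 1/2 — both in [0, 1], so the segments cross. Intersection point: (0, 0).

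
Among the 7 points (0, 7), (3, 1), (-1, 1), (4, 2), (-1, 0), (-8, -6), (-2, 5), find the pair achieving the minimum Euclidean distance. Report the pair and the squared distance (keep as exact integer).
Pair = ((-1, 1), (-1, 0)); squared distance = 1

Compute all C(7, 2) = 21 pairwise squared distances (x_i − x_j)² + (y_i − y_j)². The minimum is 1, attained by the pair ((-1, 1), (-1, 0)).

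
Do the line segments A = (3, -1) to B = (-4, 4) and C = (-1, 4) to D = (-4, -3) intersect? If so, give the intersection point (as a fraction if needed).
Yes; intersection at (-109/64, 151/64) (t = 43/64 on AB, s = 15/64 on CD)

Parametrize AB as A + t(B − A) = (3 + -7 t, -1 + 5 t) and CD as C + s(D − C) = (-1 + -3 s, 4 + -7 s). Solve the linear system for (t, s). Determinant = -64 ≠ 0, so a unique intersection of the containing lines exists. Solution: t = 43/64, s = 15/64 — both in [0, 1], so the segments cross. Intersection point: (-109/64, 151/64).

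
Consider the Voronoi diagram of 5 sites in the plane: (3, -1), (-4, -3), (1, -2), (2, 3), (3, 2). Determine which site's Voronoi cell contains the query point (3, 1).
Nearest site = (3, 2)

The Voronoi cell of site s contains exactly those query points closer to s than to any other site. Compute squared distances from q = (3, 1) to each site:
  (3 − 3)² + (2 − 1)² = 1
  (3 − 3)² + (-1 − 1)² = 4
  (2 − 3)² + (3 − 1)² = 5
  (1 − 3)² + (-2 − 1)² = 13
  (-4 − 3)² + (-3 − 1)² = 65
Minimum is attained by (3, 2), so q lies in its Voronoi cell.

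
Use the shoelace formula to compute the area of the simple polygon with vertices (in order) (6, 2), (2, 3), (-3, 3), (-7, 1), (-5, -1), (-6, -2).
Area = 63/2

Shoelace formula: Area = (1/2) |Σ_i (x_i · y_{i+1} − x_{i+1} · y_i)| (indices mod n). Compute each cross term:
  (6)(3) − (2)(2) = 14
  (2)(3) − (-3)(3) = 15
  (-3)(1) − (-7)(3) = 18
  (-7)(-1) − (-5)(1) = 12
  (-5)(-2) − (-6)(-1) = 4
  (-6)(2) − (6)(-2) = 0
Sum = 63, so (signed) Area = 63/2 = 63/2, |Area| = 63/2.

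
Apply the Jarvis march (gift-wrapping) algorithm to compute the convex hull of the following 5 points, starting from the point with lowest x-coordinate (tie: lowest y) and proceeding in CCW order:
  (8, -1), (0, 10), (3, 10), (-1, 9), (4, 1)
Hull (CCW) = [(-1, 9), (4, 1), (8, -1), (3, 10), (0, 10)]

Jarvis march: at each step, from the current hull vertex p, select the next vertex q as the point such that every other point lies strictly to the left of (or on) the directed line p → q. (Equivalently: for every other point r, the cross product (q − p) × (r − p) ≥ 0.)
Starting point (lowest x, tie lowest y): (-1, 9). Wrap until returning to start. Resulting hull: (-1, 9), (4, 1), (8, -1), (3, 10), (0, 10).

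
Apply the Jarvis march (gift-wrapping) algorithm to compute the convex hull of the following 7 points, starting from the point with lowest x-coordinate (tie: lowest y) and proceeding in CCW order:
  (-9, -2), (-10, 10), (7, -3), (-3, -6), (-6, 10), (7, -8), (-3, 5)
Hull (CCW) = [(-10, 10), (-9, -2), (-3, -6), (7, -8), (7, -3), (-6, 10)]

Jarvis march: at each step, from the current hull vertex p, select the next vertex q as the point such that every other point lies strictly to the left of (or on) the directed line p → q. (Equivalently: for every other point r, the cross product (q − p) × (r − p) ≥ 0.)
Starting point (lowest x, tie lowest y): (-10, 10). Wrap until returning to start. Resulting hull: (-10, 10), (-9, -2), (-3, -6), (7, -8), (7, -3), (-6, 10).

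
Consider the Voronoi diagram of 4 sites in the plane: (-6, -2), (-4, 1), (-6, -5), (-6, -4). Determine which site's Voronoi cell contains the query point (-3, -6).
Nearest site = (-6, -5)

The Voronoi cell of site s contains exactly those query points closer to s than to any other site. Compute squared distances from q = (-3, -6) to each site:
  (-6 − -3)² + (-5 − -6)² = 10
  (-6 − -3)² + (-4 − -6)² = 13
  (-6 − -3)² + (-2 − -6)² = 25
  (-4 − -3)² + (1 − -6)² = 50
Minimum is attained by (-6, -5), so q lies in its Voronoi cell.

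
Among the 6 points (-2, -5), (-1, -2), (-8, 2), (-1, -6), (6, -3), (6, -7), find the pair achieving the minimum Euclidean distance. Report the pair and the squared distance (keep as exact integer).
Pair = ((-2, -5), (-1, -6)); squared distance = 2

Compute all C(6, 2) = 15 pairwise squared distances (x_i − x_j)² + (y_i − y_j)². The minimum is 2, attained by the pair ((-2, -5), (-1, -6)).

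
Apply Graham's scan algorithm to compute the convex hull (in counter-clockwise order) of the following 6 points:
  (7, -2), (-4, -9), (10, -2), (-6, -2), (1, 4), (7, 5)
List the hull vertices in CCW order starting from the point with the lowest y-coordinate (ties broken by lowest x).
Hull (CCW) = [(-4, -9), (10, -2), (7, 5), (1, 4), (-6, -2)]

Graham scan procedure:
  1. Find the pivot p₀ = point with lowest y (tie → lowest x): (-4, -9).
  2. Sort the remaining points by polar angle around p₀.
  3. Walk through sorted points, maintaining a stack; pop the top while the last three entries make a non-left turn (cross product ≤ 0).
  4. Final stack is the convex hull in CCW order: (-4, -9), (10, -2), (7, 5), (1, 4), (-6, -2).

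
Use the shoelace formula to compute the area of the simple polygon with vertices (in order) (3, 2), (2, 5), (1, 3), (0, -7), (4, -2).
Area = 47/2

Shoelace formula: Area = (1/2) |Σ_i (x_i · y_{i+1} − x_{i+1} · y_i)| (indices mod n). Compute each cross term:
  (3)(5) − (2)(2) = 11
  (2)(3) − (1)(5) = 1
  (1)(-7) − (0)(3) = -7
  (0)(-2) − (4)(-7) = 28
  (4)(2) − (3)(-2) = 14
Sum = 47, so (signed) Area = 47/2 = 47/2, |Area| = 47/2.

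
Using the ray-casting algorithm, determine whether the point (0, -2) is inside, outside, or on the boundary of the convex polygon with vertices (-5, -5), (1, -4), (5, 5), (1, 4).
The point (0, -2) lies strictly inside the polygon

Cast a horizontal ray to the right from the query point and count how many polygon edges it crosses (each edge strictly once or zero times, handled with the usual half-open convention). 
Parity of crossings → odd ⇒ inside.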